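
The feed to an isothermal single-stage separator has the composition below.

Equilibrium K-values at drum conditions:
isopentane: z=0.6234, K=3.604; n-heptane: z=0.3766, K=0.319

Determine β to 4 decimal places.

β = 0.7708

Newton–Raphson from β = 0.5:
  β = 0.5000: g = 0.31631, g' = -1.1993 → β = 0.7638
  β = 0.7638: g = 0.00871, g' = -1.2316 → β = 0.7708
Converged at β = 0.7708.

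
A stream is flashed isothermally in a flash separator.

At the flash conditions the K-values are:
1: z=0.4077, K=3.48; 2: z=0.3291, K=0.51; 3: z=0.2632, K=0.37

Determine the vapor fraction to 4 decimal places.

ψ = 0.4950

Rachford–Rice: g(ψ) = Σ zᵢ(Kᵢ−1)/(1+ψ(Kᵢ−1)) = 0.
Check two-phase: ΣzᵢKᵢ = 1.6840 > 1 and Σzᵢ/Kᵢ = 1.4738 > 1, so g(0) = 0.6840 > 0 and g(1) = -0.4738 < 0.
Newton iteration, ψ⁰ = 0.5:
  ψ = 0.5000: g = -0.00427, g' = -0.8610 → ψ = 0.4950
Converged at ψ = 0.4950.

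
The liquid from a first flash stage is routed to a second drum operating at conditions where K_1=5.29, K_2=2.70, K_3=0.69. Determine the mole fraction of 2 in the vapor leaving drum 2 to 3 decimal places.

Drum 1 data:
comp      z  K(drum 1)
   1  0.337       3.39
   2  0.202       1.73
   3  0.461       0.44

Drum 1:
Rachford–Rice: g(ψ₁) = Σ zᵢ(Kᵢ−1)/(1+ψ₁(Kᵢ−1)) = 0.
Feasibility: ΣzᵢKᵢ = 1.695, Σzᵢ/Kᵢ = 1.264 — both > 1, two phases present.
Iterate (Newton) starting at ψ₁ = 0.36:
  ψ₁ = 0.360: g = 0.2264, g' = -0.850 → ψ₁ = 0.626
  ψ₁ = 0.626: g = 0.0263, g' = -0.702 → ψ₁ = 0.664
Converged at ψ₁ = 0.664.
Drum-1 compositions:
  1: x = 0.130, y = 0.442
  2: x = 0.136, y = 0.235
  3: x = 0.734, y = 0.323
Drum-2 feed = drum-1 liquid: z₂ = (0.1303, 0.1361, 0.7336).
Drum 2:
Newton–Raphson from ψ₂ = 0.5:
  ψ₂ = 0.500: g = 0.0337, g' = -0.456 → ψ₂ = 0.574
  ψ₂ = 0.574: g = 0.0020, g' = -0.405 → ψ₂ = 0.579
Converged at ψ₂ = 0.579.
  1: x = 0.037, y = 0.198
  2: x = 0.069, y = 0.185
  3: x = 0.894, y = 0.617

y_2 (drum 2) = 0.185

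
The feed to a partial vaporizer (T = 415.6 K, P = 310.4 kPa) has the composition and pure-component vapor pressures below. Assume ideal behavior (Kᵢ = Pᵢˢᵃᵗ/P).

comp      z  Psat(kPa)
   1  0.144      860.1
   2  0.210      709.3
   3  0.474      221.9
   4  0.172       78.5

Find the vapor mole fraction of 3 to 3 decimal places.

Raoult's law: Kᵢ = Pᵢˢᵃᵗ/P = Pᵢˢᵃᵗ/310.4.
  K_1 = 860.1/310.4 = 2.77094, K_2 = 709.3/310.4 = 2.28512, K_3 = 221.9/310.4 = 0.71488, K_4 = 78.5/310.4 = 0.25290
Rachford–Rice: g(ψ) = Σ zᵢ(Kᵢ−1)/(1+ψ(Kᵢ−1)) = 0.
g(0) = ΣzᵢKᵢ − 1 = 0.261 and g(1) = 1 − Σzᵢ/Kᵢ = -0.487, so a root lies in (0, 1).
Iterate (Newton) starting at ψ = 0.5:
  ψ = 0.500: g = -0.0632, g' = -0.553 → ψ = 0.386
  ψ = 0.386: g = -0.0004, g' = -0.553 → ψ = 0.385
Converged at ψ = 0.385.
Compositions from xᵢ = zᵢ/(1+ψ(Kᵢ−1)), yᵢ = Kᵢxᵢ:
  1: x = 0.086, y = 0.237
  2: x = 0.140, y = 0.321
  3: x = 0.532, y = 0.381
  4: x = 0.241, y = 0.061

y_3 = 0.381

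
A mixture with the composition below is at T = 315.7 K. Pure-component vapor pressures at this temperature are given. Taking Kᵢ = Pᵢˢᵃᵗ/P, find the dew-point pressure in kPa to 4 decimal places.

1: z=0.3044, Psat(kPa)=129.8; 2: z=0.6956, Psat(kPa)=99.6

Pdew = 107.1917 kPa

At the dew point ψ → 1, so Σzᵢ/Kᵢ = 1 with Kᵢ = Pᵢˢᵃᵗ/P ⇒ 1/P = Σzᵢ/Pᵢˢᵃᵗ.
1/P = 0.3044/129.8 + 0.6956/99.6 = 0.0093291 ⇒ P = 107.1917 kPa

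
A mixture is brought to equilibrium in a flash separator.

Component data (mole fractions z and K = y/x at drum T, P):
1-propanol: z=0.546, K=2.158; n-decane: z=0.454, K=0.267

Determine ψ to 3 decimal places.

ψ = 0.353

Let ψ = V/F and solve Σ zᵢ(Kᵢ−1)/(1+ψ(Kᵢ−1)) = 0.
g(0) = ΣzᵢKᵢ − 1 = 0.299 and g(1) = 1 − Σzᵢ/Kᵢ = -0.953, so a root lies in (0, 1).
Newton iteration, ψ⁰ = 0.5:
  ψ = 0.500: g = -0.1249, g' = -0.901 → ψ = 0.361
  ψ = 0.361: g = -0.0070, g' = -0.815 → ψ = 0.353
Converged at ψ = 0.353.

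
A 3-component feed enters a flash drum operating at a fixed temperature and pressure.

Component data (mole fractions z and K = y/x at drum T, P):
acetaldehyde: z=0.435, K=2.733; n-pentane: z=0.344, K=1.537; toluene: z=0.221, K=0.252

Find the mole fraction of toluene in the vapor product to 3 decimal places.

Material balance + equilibrium reduce to Σ zᵢ(Kᵢ−1)/(1+ψ(Kᵢ−1)) = 0.
Check two-phase: ΣzᵢKᵢ = 1.773 > 1 and Σzᵢ/Kᵢ = 1.260 > 1, so g(0) = 0.773 > 0 and g(1) = -0.260 < 0.
Newton–Raphson from ψ = 0.5:
  ψ = 0.500: g = 0.2854, g' = -0.752 → ψ = 0.879
  ψ = 0.879: g = -0.0590, g' = -1.307 → ψ = 0.834
  ψ = 0.834: g = -0.0040, g' = -1.141 → ψ = 0.831
Converged at ψ = 0.831.
Compositions from xᵢ = zᵢ/(1+ψ(Kᵢ−1)), yᵢ = Kᵢxᵢ:
  acetaldehyde: x = 0.178, y = 0.487
  n-pentane: x = 0.238, y = 0.366
  toluene: x = 0.584, y = 0.147

y_toluene = 0.147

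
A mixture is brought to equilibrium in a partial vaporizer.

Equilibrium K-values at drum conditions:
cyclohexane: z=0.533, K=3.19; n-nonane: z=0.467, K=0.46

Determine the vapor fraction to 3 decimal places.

Binary case is linear: z₁(K₁−1)(1+ψ(K₂−1)) + z₂(K₂−1)(1+ψ(K₁−1)) = 0
⇒ ψ = [z₁(K₁−1)+z₂(K₂−1)] / [−(K₁−1)(K₂−1)] = 0.9151/1.1826 = 0.774

ψ = 0.774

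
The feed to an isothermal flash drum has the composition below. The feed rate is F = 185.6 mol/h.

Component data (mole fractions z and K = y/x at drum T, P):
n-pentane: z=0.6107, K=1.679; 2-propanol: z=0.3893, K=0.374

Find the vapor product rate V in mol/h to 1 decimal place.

Binary case is linear: z₁(K₁−1)(1+V/F(K₂−1)) + z₂(K₂−1)(1+V/F(K₁−1)) = 0
⇒ V/F = [z₁(K₁−1)+z₂(K₂−1)] / [−(K₁−1)(K₂−1)] = 0.17096/0.42505 = 0.4022
Then V = V/F·F = 0.4022·185.6 = 74.7 mol/h and L = F − V = 110.9 mol/h.

V = 74.7 mol/h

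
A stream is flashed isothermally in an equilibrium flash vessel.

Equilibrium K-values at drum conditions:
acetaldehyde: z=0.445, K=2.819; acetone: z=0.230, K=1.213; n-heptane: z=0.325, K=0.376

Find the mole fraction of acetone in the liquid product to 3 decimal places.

x_acetone = 0.198

Material balance + equilibrium reduce to Σ zᵢ(Kᵢ−1)/(1+V/F(Kᵢ−1)) = 0.
g(0) = ΣzᵢKᵢ − 1 = 0.656 and g(1) = 1 − Σzᵢ/Kᵢ = -0.212, so a root lies in (0, 1).
Newton–Raphson from V/F = 0.5:
  V/F = 0.500: g = 0.1734, g' = -0.680 → V/F = 0.755
Converged at V/F = 0.755.
Compositions from xᵢ = zᵢ/(1+V/F(Kᵢ−1)), yᵢ = Kᵢxᵢ:
  acetaldehyde: x = 0.188, y = 0.529
  acetone: x = 0.198, y = 0.240
  n-heptane: x = 0.614, y = 0.231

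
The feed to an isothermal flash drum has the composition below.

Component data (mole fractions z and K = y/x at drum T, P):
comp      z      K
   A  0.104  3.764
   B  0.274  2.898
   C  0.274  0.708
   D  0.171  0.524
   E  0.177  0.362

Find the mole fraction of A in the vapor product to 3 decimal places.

Let ψ = V/F and solve Σ zᵢ(Kᵢ−1)/(1+ψ(Kᵢ−1)) = 0.
Check two-phase: ΣzᵢKᵢ = 1.533 > 1 and Σzᵢ/Kᵢ = 1.324 > 1, so g(0) = 0.533 > 0 and g(1) = -0.324 < 0.
Newton iteration, ψ⁰ = 0.5:
  ψ = 0.500: g = 0.0212, g' = -0.654 → ψ = 0.532
  ψ = 0.532: g = 0.0002, g' = -0.642 → ψ = 0.533
Converged at ψ = 0.533.
Compositions from xᵢ = zᵢ/(1+ψ(Kᵢ−1)), yᵢ = Kᵢxᵢ:
  A: x = 0.042, y = 0.158
  B: x = 0.136, y = 0.395
  C: x = 0.324, y = 0.230
  D: x = 0.229, y = 0.120
  E: x = 0.268, y = 0.097

y_A = 0.158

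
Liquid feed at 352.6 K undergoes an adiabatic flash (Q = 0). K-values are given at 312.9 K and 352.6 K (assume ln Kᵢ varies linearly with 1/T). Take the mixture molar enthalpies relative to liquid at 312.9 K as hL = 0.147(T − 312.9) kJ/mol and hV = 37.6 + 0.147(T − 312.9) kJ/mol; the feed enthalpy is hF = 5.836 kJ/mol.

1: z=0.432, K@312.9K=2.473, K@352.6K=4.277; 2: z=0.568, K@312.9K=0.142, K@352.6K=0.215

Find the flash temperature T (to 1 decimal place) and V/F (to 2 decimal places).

Adiabatic flash: solve Rachford–Rice at each trial T, then check hF = ψ·hV(T) + (1−ψ)·hL(T).
  T = 312.9 K: K = (2.473, 0.142), RR gives ψ = 0.118, H_out = 4.433 kJ/mol
  T = 352.6 K: K = (4.277, 0.215), RR gives ψ = 0.377, H_out = 20.011 kJ/mol
  T = 332.8 K: K = (3.308, 0.177), RR gives ψ = 0.279, H_out = 13.409 kJ/mol
  T = 322.9 K: K = (2.875, 0.159), RR gives ψ = 0.211, H_out = 9.399 kJ/mol
  T = 317.9 K: K = (2.670, 0.150), RR gives ψ = 0.168, H_out = 7.064 kJ/mol
  T = 315.4 K: K = (2.570, 0.146), RR gives ψ = 0.144, H_out = 5.791 kJ/mol
  T = 316.6 K: K = (2.618, 0.148), RR gives ψ = 0.156, H_out = 6.412 kJ/mol
Linear interpolation between T = 315.4 (H_out = 5.791) and T = 316.6 (H_out = 6.412) on hF = 5.836 gives T ≈ 315.5 K, at which ψ = 0.15.

T = 315.5 K, V/F = 0.15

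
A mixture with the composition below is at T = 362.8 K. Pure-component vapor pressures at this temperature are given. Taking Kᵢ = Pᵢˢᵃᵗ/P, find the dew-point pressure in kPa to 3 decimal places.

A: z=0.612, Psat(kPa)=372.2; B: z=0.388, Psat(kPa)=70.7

Pdew = 140.208 kPa

At the dew point ψ → 1, so Σzᵢ/Kᵢ = 1 with Kᵢ = Pᵢˢᵃᵗ/P ⇒ 1/P = Σzᵢ/Pᵢˢᵃᵗ.
1/P = 0.612/372.2 + 0.388/70.7 = 0.007132 ⇒ P = 140.208 kPa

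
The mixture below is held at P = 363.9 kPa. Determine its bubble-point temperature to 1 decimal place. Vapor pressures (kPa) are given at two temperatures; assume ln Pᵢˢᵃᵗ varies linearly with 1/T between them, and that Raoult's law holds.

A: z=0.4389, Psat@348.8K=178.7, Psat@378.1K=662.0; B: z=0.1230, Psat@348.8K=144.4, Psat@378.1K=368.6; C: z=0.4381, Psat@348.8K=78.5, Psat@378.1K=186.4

T = 374.4 K

Bubble-point temperature: ΣzᵢPᵢˢᵃᵗ(T) = P. Interpolate ln Pᵢˢᵃᵗ = aᵢ + bᵢ/T.
  T = 348.8 K: ΣzᵢPᵢˢᵃᵗ = 130.58 kPa
  T = 378.1 K: ΣzᵢPᵢˢᵃᵗ = 417.55 kPa
  T = 363.5 K: ΣzᵢPᵢˢᵃᵗ = 238.31 kPa
  T = 370.8 K: ΣzᵢPᵢˢᵃᵗ = 316.84 kPa
  T = 374.5 K: ΣzᵢPᵢˢᵃᵗ = 364.81 kPa
  T = 372.6 K: ΣzᵢPᵢˢᵃᵗ = 339.43 kPa
Interpolating between 372.6 K and 374.5 K gives T ≈ 374.4 K.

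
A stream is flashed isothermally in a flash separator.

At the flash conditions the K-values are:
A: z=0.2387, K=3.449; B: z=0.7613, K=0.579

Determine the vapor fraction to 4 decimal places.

Binary case is linear: z₁(K₁−1)(1+ψ(K₂−1)) + z₂(K₂−1)(1+ψ(K₁−1)) = 0
⇒ ψ = [z₁(K₁−1)+z₂(K₂−1)] / [−(K₁−1)(K₂−1)] = 0.26407/1.03103 = 0.2561

ψ = 0.2561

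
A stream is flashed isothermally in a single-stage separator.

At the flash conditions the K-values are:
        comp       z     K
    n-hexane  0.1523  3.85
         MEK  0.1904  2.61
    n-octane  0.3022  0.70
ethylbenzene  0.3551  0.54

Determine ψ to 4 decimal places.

Newton iteration, ψ⁰ = 0.5:
  ψ = 0.5000: g = 0.03003, g' = -0.5262 → ψ = 0.5571
  ψ = 0.5571: g = 0.00087, g' = -0.4970 → ψ = 0.5588
Converged at ψ = 0.5588.

ψ = 0.5588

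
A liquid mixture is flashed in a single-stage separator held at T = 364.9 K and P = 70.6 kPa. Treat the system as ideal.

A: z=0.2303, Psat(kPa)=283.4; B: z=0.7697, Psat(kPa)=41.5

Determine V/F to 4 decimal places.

V/F = 0.3034

Raoult's law: Kᵢ = Pᵢˢᵃᵗ/P = Pᵢˢᵃᵗ/70.6.
  K_A = 283.4/70.6 = 4.014164, K_B = 41.5/70.6 = 0.587819
Rachford–Rice: g(V/F) = Σ zᵢ(Kᵢ−1)/(1+V/F(Kᵢ−1)) = 0.
Feasibility: ΣzᵢKᵢ = 1.3769, Σzᵢ/Kᵢ = 1.3668 — both > 1, two phases present.
Binary case is linear: z₁(K₁−1)(1+V/F(K₂−1)) + z₂(K₂−1)(1+V/F(K₁−1)) = 0
⇒ V/F = [z₁(K₁−1)+z₂(K₂−1)] / [−(K₁−1)(K₂−1)] = 0.37691/1.24238 = 0.3034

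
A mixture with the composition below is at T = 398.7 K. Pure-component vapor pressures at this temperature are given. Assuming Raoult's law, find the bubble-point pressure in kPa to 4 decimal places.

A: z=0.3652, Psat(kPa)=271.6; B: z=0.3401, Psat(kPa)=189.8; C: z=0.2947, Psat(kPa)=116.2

At the bubble point ψ → 0, so ΣzᵢKᵢ = 1 with Kᵢ = Pᵢˢᵃᵗ/P ⇒ P = ΣzᵢPᵢˢᵃᵗ.
P = 0.3652·271.6 + 0.3401·189.8 + 0.2947·116.2 = 197.9834 kPa

Pbub = 197.9834 kPa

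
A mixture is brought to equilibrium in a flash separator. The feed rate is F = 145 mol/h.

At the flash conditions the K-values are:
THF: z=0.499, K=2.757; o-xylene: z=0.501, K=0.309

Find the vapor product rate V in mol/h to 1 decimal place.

V = 63.4 mol/h

Material balance + equilibrium reduce to Σ zᵢ(Kᵢ−1)/(1+ψ(Kᵢ−1)) = 0.
g(0) = ΣzᵢKᵢ − 1 = 0.531 and g(1) = 1 − Σzᵢ/Kᵢ = -0.802, so a root lies in (0, 1).
Iterate (Newton) starting at ψ = 0.64:
  ψ = 0.640: g = -0.2080, g' = -1.110 → ψ = 0.453
  ψ = 0.453: g = -0.0154, g' = -0.984 → ψ = 0.437
Converged at ψ = 0.437.
Then V = ψ·F = 0.4370·145 = 63.4 mol/h and L = F − V = 81.6 mol/h.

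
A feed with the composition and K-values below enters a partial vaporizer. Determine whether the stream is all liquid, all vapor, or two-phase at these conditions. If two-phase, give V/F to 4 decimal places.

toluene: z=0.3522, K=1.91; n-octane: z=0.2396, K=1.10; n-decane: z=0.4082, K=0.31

ΣzᵢKᵢ = 1.0628; Σzᵢ/Kᵢ = 1.7190.
Both exceed 1, so a two-phase solution exists.
Iterate (Newton) starting at ψ = 0.54:
  ψ = 0.5400: g = -0.21130, g' = -0.6270 → ψ = 0.2030
  ψ = 0.2030: g = -0.03353, g' = -0.4729 → ψ = 0.1321
  ψ = 0.1321: g = -0.00015, g' = -0.4700 → ψ = 0.1318
Converged at ψ = 0.1318.

two-phase, V/F = 0.1318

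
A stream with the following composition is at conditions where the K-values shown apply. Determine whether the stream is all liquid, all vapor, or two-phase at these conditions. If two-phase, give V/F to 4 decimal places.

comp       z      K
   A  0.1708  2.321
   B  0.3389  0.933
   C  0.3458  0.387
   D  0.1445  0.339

all liquid

ΣzᵢKᵢ = 0.8954; Σzᵢ/Kᵢ = 1.7566.
Since ΣzᵢKᵢ < 1 the mixture is below its bubble point — single liquid phase.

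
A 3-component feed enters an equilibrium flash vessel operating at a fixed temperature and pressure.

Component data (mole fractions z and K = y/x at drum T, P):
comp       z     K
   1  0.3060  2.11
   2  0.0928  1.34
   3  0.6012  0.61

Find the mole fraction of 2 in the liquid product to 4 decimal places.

x_2 = 0.0828

Newton–Raphson from ψ = 0.5:
  ψ = 0.5000: g = -0.04587, g' = -0.3049 → ψ = 0.3496
  ψ = 0.3496: g = 0.00143, g' = -0.3269 → ψ = 0.3539
Converged at ψ = 0.3539.
Compositions from xᵢ = zᵢ/(1+ψ(Kᵢ−1)), yᵢ = Kᵢxᵢ:
  1: x = 0.2197, y = 0.4635
  2: x = 0.0828, y = 0.1110
  3: x = 0.6975, y = 0.4255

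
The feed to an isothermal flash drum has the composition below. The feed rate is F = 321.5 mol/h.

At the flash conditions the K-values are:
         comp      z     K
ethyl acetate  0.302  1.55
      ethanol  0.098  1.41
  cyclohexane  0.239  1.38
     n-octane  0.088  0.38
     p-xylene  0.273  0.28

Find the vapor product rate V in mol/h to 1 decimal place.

V = 45.1 mol/h

Material balance + equilibrium reduce to Σ zᵢ(Kᵢ−1)/(1+V/F(Kᵢ−1)) = 0.
Feasibility: ΣzᵢKᵢ = 1.046, Σzᵢ/Kᵢ = 1.644 — both > 1, two phases present.
Iterate (Newton) starting at V/F = 0.57:
  V/F = 0.570: g = -0.1841, g' = -0.575 → V/F = 0.250
  V/F = 0.250: g = -0.0388, g' = -0.371 → V/F = 0.145
  V/F = 0.145: g = -0.0016, g' = -0.341 → V/F = 0.140
Converged at V/F = 0.140.
Then V = V/F·F = 0.1403·321.5 = 45.1 mol/h and L = F − V = 276.4 mol/h.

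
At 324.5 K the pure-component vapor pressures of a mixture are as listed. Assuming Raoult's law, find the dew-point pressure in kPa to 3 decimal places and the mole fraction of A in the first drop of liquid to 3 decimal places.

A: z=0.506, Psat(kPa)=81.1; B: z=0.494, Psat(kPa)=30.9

Pdew = 44.992 kPa, x_A = 0.281

At the dew point ψ → 1, so Σzᵢ/Kᵢ = 1 with Kᵢ = Pᵢˢᵃᵗ/P ⇒ 1/P = Σzᵢ/Pᵢˢᵃᵗ.
1/P = 0.506/81.1 + 0.494/30.9 = 0.022226 ⇒ P = 44.992 kPa
xᵢ = zᵢP/Pᵢˢᵃᵗ ⇒ x_A = 0.506·44.992/81.1 = 0.281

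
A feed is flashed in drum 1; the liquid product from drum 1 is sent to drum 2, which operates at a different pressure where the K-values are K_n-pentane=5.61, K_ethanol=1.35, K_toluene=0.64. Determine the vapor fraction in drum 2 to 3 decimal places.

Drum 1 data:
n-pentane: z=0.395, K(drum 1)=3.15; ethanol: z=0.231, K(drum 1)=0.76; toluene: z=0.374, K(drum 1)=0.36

V/F (drum 2) = 0.755

Drum 1:
Material balance + equilibrium reduce to Σ zᵢ(Kᵢ−1)/(1+ψ₁(Kᵢ−1)) = 0.
Feasibility: ΣzᵢKᵢ = 1.554, Σzᵢ/Kᵢ = 1.468 — both > 1, two phases present.
Newton iteration, ψ₁⁰ = 0.66:
  ψ₁ = 0.660: g = -0.1292, g' = -0.790 → ψ₁ = 0.496
  ψ₁ = 0.496: g = -0.0030, g' = -0.773 → ψ₁ = 0.493
Converged at ψ₁ = 0.493.
Drum-1 compositions:
  n-pentane: x = 0.192, y = 0.604
  ethanol: x = 0.262, y = 0.199
  toluene: x = 0.546, y = 0.197
Drum-2 feed = drum-1 liquid: z₂ = (0.1918, 0.2620, 0.5462).
Drum 2:
Rachford–Rice: g(ψ₂) = Σ zᵢ(Kᵢ−1)/(1+ψ₂(Kᵢ−1)) = 0.
Feasibility: ΣzᵢKᵢ = 1.779, Σzᵢ/Kᵢ = 1.082 — both > 1, two phases present.
Newton iteration, ψ₂⁰ = 0.5:
  ψ₂ = 0.500: g = 0.1058, g' = -0.502 → ψ₂ = 0.711
  ψ₂ = 0.711: g = 0.0159, g' = -0.371 → ψ₂ = 0.754
  ψ₂ = 0.754: g = 0.0003, g' = -0.357 → ψ₂ = 0.755
Converged at ψ₂ = 0.755.
  n-pentane: x = 0.043, y = 0.240
  ethanol: x = 0.207, y = 0.280
  toluene: x = 0.750, y = 0.480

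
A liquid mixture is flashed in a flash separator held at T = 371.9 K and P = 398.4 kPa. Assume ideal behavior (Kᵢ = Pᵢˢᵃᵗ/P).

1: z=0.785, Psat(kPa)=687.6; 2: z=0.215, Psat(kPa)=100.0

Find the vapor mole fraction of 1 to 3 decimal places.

Raoult's law: Kᵢ = Pᵢˢᵃᵗ/P = Pᵢˢᵃᵗ/398.4.
  K_1 = 687.6/398.4 = 1.72590, K_2 = 100.0/398.4 = 0.25100
Let ψ = V/F and solve Σ zᵢ(Kᵢ−1)/(1+ψ(Kᵢ−1)) = 0.
Check two-phase: ΣzᵢKᵢ = 1.409 > 1 and Σzᵢ/Kᵢ = 1.311 > 1, so g(0) = 0.409 > 0 and g(1) = -0.311 < 0.
Newton iteration, ψ⁰ = 0.63:
  ψ = 0.630: g = 0.0861, g' = -0.627 → ψ = 0.767
  ψ = 0.767: g = -0.0126, g' = -0.837 → ψ = 0.752
Converged at ψ = 0.752.
Compositions from xᵢ = zᵢ/(1+ψ(Kᵢ−1)), yᵢ = Kᵢxᵢ:
  1: x = 0.508, y = 0.876
  2: x = 0.492, y = 0.124

y_1 = 0.876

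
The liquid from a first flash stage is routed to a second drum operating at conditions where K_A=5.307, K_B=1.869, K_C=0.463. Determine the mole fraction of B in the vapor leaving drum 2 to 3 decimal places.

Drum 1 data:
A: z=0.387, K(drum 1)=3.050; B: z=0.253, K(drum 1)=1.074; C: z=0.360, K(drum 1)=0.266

Drum 1:
Iterate (Newton) starting at ψ₁ = 0.63:
  ψ₁ = 0.630: g = -0.1274, g' = -0.982 → ψ₁ = 0.500
  ψ₁ = 0.500: g = -0.0078, g' = -0.882 → ψ₁ = 0.491
Converged at ψ₁ = 0.491.
Drum-1 compositions:
  A: x = 0.193, y = 0.588
  B: x = 0.244, y = 0.262
  C: x = 0.563, y = 0.150
Drum-2 feed = drum-1 liquid: z₂ = (0.1928, 0.2441, 0.5631).
Drum 2:
Rachford–Rice: g(ψ₂) = Σ zᵢ(Kᵢ−1)/(1+ψ₂(Kᵢ−1)) = 0.
Check two-phase: ΣzᵢKᵢ = 1.740 > 1 and Σzᵢ/Kᵢ = 1.383 > 1, so g(0) = 0.740 > 0 and g(1) = -0.383 < 0.
Iterate (Newton) starting at ψ₂ = 0.53:
  ψ₂ = 0.530: g = -0.0245, g' = -0.736 → ψ₂ = 0.497
Converged at ψ₂ = 0.497.
  A: x = 0.061, y = 0.326
  B: x = 0.170, y = 0.319
  C: x = 0.768, y = 0.356

y_B (drum 2) = 0.319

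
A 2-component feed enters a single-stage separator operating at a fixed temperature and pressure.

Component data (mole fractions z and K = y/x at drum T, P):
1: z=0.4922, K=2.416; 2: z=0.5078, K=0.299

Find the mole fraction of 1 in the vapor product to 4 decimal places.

y_1 = 0.8000

Iterate (Newton) starting at ψ = 0.5:
  ψ = 0.5000: g = -0.14001, g' = -0.9298 → ψ = 0.3494
  ψ = 0.3494: g = -0.00519, g' = -0.8794 → ψ = 0.3435
Converged at ψ = 0.3435.
Compositions from xᵢ = zᵢ/(1+ψ(Kᵢ−1)), yᵢ = Kᵢxᵢ:
  1: x = 0.3311, y = 0.8000
  2: x = 0.6689, y = 0.2000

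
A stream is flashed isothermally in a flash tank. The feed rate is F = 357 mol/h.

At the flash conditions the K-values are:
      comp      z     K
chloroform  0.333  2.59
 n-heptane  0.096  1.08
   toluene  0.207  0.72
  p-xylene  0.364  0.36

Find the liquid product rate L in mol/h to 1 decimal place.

Material balance + equilibrium reduce to Σ zᵢ(Kᵢ−1)/(1+V/F(Kᵢ−1)) = 0.
g(0) = ΣzᵢKᵢ − 1 = 0.246 and g(1) = 1 − Σzᵢ/Kᵢ = -0.516, so a root lies in (0, 1).
Newton–Raphson from V/F = 0.35:
  V/F = 0.350: g = -0.0168, g' = -0.616 → V/F = 0.323
Converged at V/F = 0.323.
Then V = V/F·F = 0.3229·357 = 115.3 mol/h and L = F − V = 241.7 mol/h.

L = 241.7 mol/h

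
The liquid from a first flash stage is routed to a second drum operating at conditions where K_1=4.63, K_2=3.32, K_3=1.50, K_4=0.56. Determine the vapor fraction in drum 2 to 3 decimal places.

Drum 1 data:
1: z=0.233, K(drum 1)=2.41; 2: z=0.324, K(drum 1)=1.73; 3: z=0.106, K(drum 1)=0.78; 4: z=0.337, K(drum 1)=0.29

V/F (drum 2) = 0.867

Drum 1:
Material balance + equilibrium reduce to Σ zᵢ(Kᵢ−1)/(1+ψ₁(Kᵢ−1)) = 0.
Feasibility: ΣzᵢKᵢ = 1.302, Σzᵢ/Kᵢ = 1.582 — both > 1, two phases present.
Newton–Raphson from ψ₁ = 0.56:
  ψ₁ = 0.560: g = -0.0723, g' = -0.706 → ψ₁ = 0.458
  ψ₁ = 0.458: g = -0.0034, g' = -0.647 → ψ₁ = 0.452
Converged at ψ₁ = 0.452.
Drum-1 compositions:
  1: x = 0.142, y = 0.343
  2: x = 0.244, y = 0.421
  3: x = 0.118, y = 0.092
  4: x = 0.496, y = 0.144
Drum-2 feed = drum-1 liquid: z₂ = (0.1423, 0.2436, 0.1177, 0.4965).
Drum 2:
Let ψ₂ = V/F and solve Σ zᵢ(Kᵢ−1)/(1+ψ₂(Kᵢ−1)) = 0.
Check two-phase: ΣzᵢKᵢ = 1.922 > 1 and Σzᵢ/Kᵢ = 1.069 > 1, so g(0) = 0.922 > 0 and g(1) = -0.069 < 0.
Newton iteration, ψ₂⁰ = 0.5:
  ψ₂ = 0.500: g = 0.2121, g' = -0.694 → ψ₂ = 0.805
  ψ₂ = 0.805: g = 0.0322, g' = -0.527 → ψ₂ = 0.867
Converged at ψ₂ = 0.867.
  1: x = 0.034, y = 0.159
  2: x = 0.081, y = 0.269
  3: x = 0.082, y = 0.123
  4: x = 0.803, y = 0.450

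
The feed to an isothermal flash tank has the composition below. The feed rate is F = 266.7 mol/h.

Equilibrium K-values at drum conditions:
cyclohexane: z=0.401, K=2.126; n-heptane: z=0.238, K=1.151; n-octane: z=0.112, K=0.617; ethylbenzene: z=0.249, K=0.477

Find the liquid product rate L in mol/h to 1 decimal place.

Rachford–Rice: g(β) = Σ zᵢ(Kᵢ−1)/(1+β(Kᵢ−1)) = 0.
Feasibility: ΣzᵢKᵢ = 1.314, Σzᵢ/Kᵢ = 1.099 — both > 1, two phases present.
Newton iteration, β⁰ = 0.61:
  β = 0.610: g = 0.0534, g' = -0.358 → β = 0.759
  β = 0.759: g = -0.0007, g' = -0.372 → β = 0.757
Converged at β = 0.757.
Then V = β·F = 0.7571·266.7 = 201.9 mol/h and L = F − V = 64.8 mol/h.

L = 64.8 mol/h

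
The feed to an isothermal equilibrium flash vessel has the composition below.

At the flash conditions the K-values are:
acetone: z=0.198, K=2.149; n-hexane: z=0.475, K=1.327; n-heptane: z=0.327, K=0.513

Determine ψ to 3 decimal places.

ψ = 0.737

Rachford–Rice: g(ψ) = Σ zᵢ(Kᵢ−1)/(1+ψ(Kᵢ−1)) = 0.
Feasibility: ΣzᵢKᵢ = 1.224, Σzᵢ/Kᵢ = 1.088 — both > 1, two phases present.
Newton–Raphson from ψ = 0.5:
  ψ = 0.500: g = 0.0675, g' = -0.278 → ψ = 0.742
  ψ = 0.742: g = -0.0017, g' = -0.299 → ψ = 0.737
Converged at ψ = 0.737.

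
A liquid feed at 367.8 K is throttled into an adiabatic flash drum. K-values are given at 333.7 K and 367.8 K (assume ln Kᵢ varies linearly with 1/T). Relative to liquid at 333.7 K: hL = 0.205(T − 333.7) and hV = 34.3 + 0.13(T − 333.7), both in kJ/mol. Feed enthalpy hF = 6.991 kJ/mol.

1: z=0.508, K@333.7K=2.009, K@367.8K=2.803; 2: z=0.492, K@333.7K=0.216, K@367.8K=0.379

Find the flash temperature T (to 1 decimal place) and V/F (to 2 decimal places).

T = 336.0 K, V/F = 0.19

Adiabatic flash: solve Rachford–Rice at each trial T, then check hF = ψ·hV(T) + (1−ψ)·hL(T).
  T = 333.7 K: K = (2.009, 0.216), RR gives ψ = 0.160, H_out = 5.500 kJ/mol
  T = 367.8 K: K = (2.803, 0.379), RR gives ψ = 0.545, H_out = 24.295 kJ/mol
  T = 350.8 K: K = (2.393, 0.290), RR gives ψ = 0.363, H_out = 15.481 kJ/mol
  T = 342.2 K: K = (2.197, 0.251), RR gives ψ = 0.267, H_out = 10.735 kJ/mol
  T = 337.9 K: K = (2.101, 0.233), RR gives ψ = 0.215, H_out = 8.177 kJ/mol
  T = 335.8 K: K = (2.055, 0.224), RR gives ψ = 0.188, H_out = 6.864 kJ/mol
Linear interpolation between T = 335.8 (H_out = 6.864) and T = 337.9 (H_out = 8.177) on hF = 6.991 gives T ≈ 336.0 K, at which ψ = 0.19.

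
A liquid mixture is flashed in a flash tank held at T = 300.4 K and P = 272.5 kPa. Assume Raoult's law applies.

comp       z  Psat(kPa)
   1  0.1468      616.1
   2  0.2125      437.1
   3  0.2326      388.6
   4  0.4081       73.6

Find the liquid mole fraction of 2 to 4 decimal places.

Raoult's law: Kᵢ = Pᵢˢᵃᵗ/P = Pᵢˢᵃᵗ/272.5.
  K_1 = 616.1/272.5 = 2.260917, K_2 = 437.1/272.5 = 1.604037, K_3 = 388.6/272.5 = 1.426055, K_4 = 73.6/272.5 = 0.270092
Rachford–Rice: g(ψ) = Σ zᵢ(Kᵢ−1)/(1+ψ(Kᵢ−1)) = 0.
Check two-phase: ΣzᵢKᵢ = 1.1147 > 1 and Σzᵢ/Kᵢ = 1.8715 > 1, so g(0) = 0.1147 > 0 and g(1) = -0.8715 < 0.
Newton iteration, ψ⁰ = 0.5:
  ψ = 0.5000: g = -0.17525, g' = -0.7014 → ψ = 0.2501
  ψ = 0.2501: g = -0.02261, g' = -0.5533 → ψ = 0.2092
  ψ = 0.2092: g = -0.00017, g' = -0.5457 → ψ = 0.2089
Converged at ψ = 0.2089.
Compositions from xᵢ = zᵢ/(1+ψ(Kᵢ−1)), yᵢ = Kᵢxᵢ:
  1: x = 0.1162, y = 0.2627
  2: x = 0.1887, y = 0.3027
  3: x = 0.2136, y = 0.3046
  4: x = 0.4815, y = 0.1301

x_2 = 0.1887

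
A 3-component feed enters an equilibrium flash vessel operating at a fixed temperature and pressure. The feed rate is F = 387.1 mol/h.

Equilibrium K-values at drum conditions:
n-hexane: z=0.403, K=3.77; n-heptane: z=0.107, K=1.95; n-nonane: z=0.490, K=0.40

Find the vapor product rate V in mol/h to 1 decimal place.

Let β = V/F and solve Σ zᵢ(Kᵢ−1)/(1+β(Kᵢ−1)) = 0.
Check two-phase: ΣzᵢKᵢ = 1.924 > 1 and Σzᵢ/Kᵢ = 1.387 > 1, so g(0) = 0.924 > 0 and g(1) = -0.387 < 0.
Newton–Raphson from β = 0.5:
  β = 0.500: g = 0.1170, g' = -0.948 → β = 0.623
  β = 0.623: g = 0.0036, g' = -0.904 → β = 0.627
Converged at β = 0.627.
Then V = β·F = 0.6273·387.1 = 242.8 mol/h and L = F − V = 144.3 mol/h.

V = 242.8 mol/h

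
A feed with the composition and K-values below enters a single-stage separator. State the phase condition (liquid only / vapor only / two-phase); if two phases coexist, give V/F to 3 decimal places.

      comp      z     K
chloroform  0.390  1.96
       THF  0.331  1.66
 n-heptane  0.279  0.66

ΣzᵢKᵢ = 1.498; Σzᵢ/Kᵢ = 0.821.
Since Σzᵢ/Kᵢ < 1 the mixture is above its dew point — single vapor phase.

vapor only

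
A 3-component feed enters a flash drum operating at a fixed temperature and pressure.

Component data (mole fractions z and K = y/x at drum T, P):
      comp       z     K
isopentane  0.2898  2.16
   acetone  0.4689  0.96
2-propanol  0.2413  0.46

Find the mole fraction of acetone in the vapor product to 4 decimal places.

y_acetone = 0.4603

Rachford–Rice: g(V/F) = Σ zᵢ(Kᵢ−1)/(1+V/F(Kᵢ−1)) = 0.
Check two-phase: ΣzᵢKᵢ = 1.1871 > 1 and Σzᵢ/Kᵢ = 1.1472 > 1, so g(0) = 0.1871 > 0 and g(1) = -0.1472 < 0.
Newton iteration, V/F⁰ = 0.5:
  V/F = 0.5000: g = 0.01513, g' = -0.2890 → V/F = 0.5523
  V/F = 0.5523: g = 0.00002, g' = -0.2885 → V/F = 0.5524
Converged at V/F = 0.5524.
Compositions from xᵢ = zᵢ/(1+V/F(Kᵢ−1)), yᵢ = Kᵢxᵢ:
  isopentane: x = 0.1766, y = 0.3815
  acetone: x = 0.4795, y = 0.4603
  2-propanol: x = 0.3439, y = 0.1582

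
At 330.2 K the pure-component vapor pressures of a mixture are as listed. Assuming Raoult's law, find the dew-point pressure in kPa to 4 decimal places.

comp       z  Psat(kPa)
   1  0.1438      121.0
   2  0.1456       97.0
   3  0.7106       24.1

At the dew point ψ → 1, so Σzᵢ/Kᵢ = 1 with Kᵢ = Pᵢˢᵃᵗ/P ⇒ 1/P = Σzᵢ/Pᵢˢᵃᵗ.
1/P = 0.1438/121.0 + 0.1456/97.0 + 0.7106/24.1 = 0.0321749 ⇒ P = 31.0801 kPa

Pdew = 31.0801 kPa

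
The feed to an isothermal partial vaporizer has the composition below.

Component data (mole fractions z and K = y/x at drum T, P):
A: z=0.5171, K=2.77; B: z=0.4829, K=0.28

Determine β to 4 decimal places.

Let β = V/F and solve Σ zᵢ(Kᵢ−1)/(1+β(Kᵢ−1)) = 0.
g(0) = ΣzᵢKᵢ − 1 = 0.5676 and g(1) = 1 − Σzᵢ/Kᵢ = -0.9113, so a root lies in (0, 1).
Iterate (Newton) starting at β = 0.5:
  β = 0.5000: g = -0.05771, g' = -1.0671 → β = 0.4459
  β = 0.4459: g = -0.00058, g' = -1.0491 → β = 0.4454
Converged at β = 0.4454.

β = 0.4454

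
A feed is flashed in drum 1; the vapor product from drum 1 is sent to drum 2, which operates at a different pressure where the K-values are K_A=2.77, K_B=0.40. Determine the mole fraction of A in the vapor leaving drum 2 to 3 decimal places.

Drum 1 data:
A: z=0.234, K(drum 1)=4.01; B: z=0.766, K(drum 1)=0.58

y_A (drum 2) = 0.701

Drum 1:
Binary case is linear: z₁(K₁−1)(1+ψ₁(K₂−1)) + z₂(K₂−1)(1+ψ₁(K₁−1)) = 0
⇒ ψ₁ = [z₁(K₁−1)+z₂(K₂−1)] / [−(K₁−1)(K₂−1)] = 0.3826/1.2642 = 0.303
Drum-1 compositions:
  A: x = 0.122, y = 0.491
  B: x = 0.878, y = 0.509
Drum-2 feed = drum-1 vapor: z₂ = (0.4910, 0.5090).
Drum 2:
Let ψ₂ = V/F and solve Σ zᵢ(Kᵢ−1)/(1+ψ₂(Kᵢ−1)) = 0.
Feasibility: ΣzᵢKᵢ = 1.564, Σzᵢ/Kᵢ = 1.450 — both > 1, two phases present.
Iterate (Newton) starting at ψ₂ = 0.4:
  ψ₂ = 0.400: g = 0.1070, g' = -0.845 → ψ₂ = 0.527
  ψ₂ = 0.527: g = 0.0033, g' = -0.804 → ψ₂ = 0.531
Converged at ψ₂ = 0.531.
  A: x = 0.253, y = 0.701
  B: x = 0.747, y = 0.299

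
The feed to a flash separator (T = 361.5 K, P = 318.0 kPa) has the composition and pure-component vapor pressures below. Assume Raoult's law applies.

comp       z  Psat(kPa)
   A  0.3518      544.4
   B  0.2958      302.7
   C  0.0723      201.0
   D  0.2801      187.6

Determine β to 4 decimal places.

Raoult's law: Kᵢ = Pᵢˢᵃᵗ/P = Pᵢˢᵃᵗ/318.0.
  K_A = 544.4/318.0 = 1.711950, K_B = 302.7/318.0 = 0.951887, K_C = 201.0/318.0 = 0.632075, K_D = 187.6/318.0 = 0.589937
Newton iteration, β⁰ = 0.39:
  β = 0.3900: g = 0.01375, g' = -0.1900 → β = 0.4623
  β = 0.4623: g = 0.00010, g' = -0.1876 → β = 0.4629
Converged at β = 0.4629.

β = 0.4629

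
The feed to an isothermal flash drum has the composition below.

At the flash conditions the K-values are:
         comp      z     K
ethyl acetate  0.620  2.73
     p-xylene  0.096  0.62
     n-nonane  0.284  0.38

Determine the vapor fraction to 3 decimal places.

Rachford–Rice: g(ψ) = Σ zᵢ(Kᵢ−1)/(1+ψ(Kᵢ−1)) = 0.
g(0) = ΣzᵢKᵢ − 1 = 0.860 and g(1) = 1 − Σzᵢ/Kᵢ = -0.129, so a root lies in (0, 1).
Newton iteration, ψ⁰ = 0.38:
  ψ = 0.380: g = 0.3742, g' = -0.881 → ψ = 0.805
  ψ = 0.805: g = 0.0445, g' = -0.788 → ψ = 0.861
  ψ = 0.861: g = -0.0012, g' = -0.832 → ψ = 0.860
Converged at ψ = 0.860.

ψ = 0.860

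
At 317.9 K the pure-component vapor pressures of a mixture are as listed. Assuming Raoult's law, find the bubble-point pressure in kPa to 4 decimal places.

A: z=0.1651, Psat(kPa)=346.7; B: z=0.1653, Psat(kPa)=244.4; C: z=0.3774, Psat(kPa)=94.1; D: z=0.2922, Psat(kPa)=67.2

At the bubble point ψ → 0, so ΣzᵢKᵢ = 1 with Kᵢ = Pᵢˢᵃᵗ/P ⇒ P = ΣzᵢPᵢˢᵃᵗ.
P = 0.1651·346.7 + 0.1653·244.4 + 0.3774·94.1 + 0.2922·67.2 = 152.7887 kPa

Pbub = 152.7887 kPa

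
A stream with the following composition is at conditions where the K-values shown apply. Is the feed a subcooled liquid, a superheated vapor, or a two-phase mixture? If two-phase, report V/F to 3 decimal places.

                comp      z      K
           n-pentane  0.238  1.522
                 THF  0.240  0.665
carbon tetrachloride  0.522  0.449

ΣzᵢKᵢ = 0.756; Σzᵢ/Kᵢ = 1.680.
Since ΣzᵢKᵢ < 1 the mixture is below its bubble point — single liquid phase.

subcooled liquid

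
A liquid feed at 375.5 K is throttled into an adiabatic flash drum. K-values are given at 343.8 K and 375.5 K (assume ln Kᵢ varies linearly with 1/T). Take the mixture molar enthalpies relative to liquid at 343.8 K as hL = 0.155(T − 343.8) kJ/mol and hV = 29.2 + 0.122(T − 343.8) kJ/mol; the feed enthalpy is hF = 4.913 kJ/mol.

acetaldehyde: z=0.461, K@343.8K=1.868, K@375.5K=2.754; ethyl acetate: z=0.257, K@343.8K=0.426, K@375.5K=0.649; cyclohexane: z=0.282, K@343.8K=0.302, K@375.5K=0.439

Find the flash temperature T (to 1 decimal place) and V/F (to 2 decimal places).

T = 346.3 K, V/F = 0.16

Adiabatic flash: solve Rachford–Rice at each trial T, then check hF = ψ·hV(T) + (1−ψ)·hL(T).
  T = 343.8 K: K = (1.868, 0.426, 0.302), RR gives ψ = 0.100, H_out = 2.924 kJ/mol
  T = 375.5 K: K = (2.754, 0.649, 0.439), RR gives ψ = 0.671, H_out = 23.792 kJ/mol
  T = 359.6 K: K = (2.286, 0.530, 0.367), RR gives ψ = 0.406, H_out = 14.097 kJ/mol
  T = 351.7 K: K = (2.071, 0.476, 0.334), RR gives ψ = 0.265, H_out = 8.904 kJ/mol
  T = 347.8 K: K = (1.969, 0.451, 0.318), RR gives ψ = 0.188, H_out = 6.087 kJ/mol
  T = 345.8 K: K = (1.918, 0.438, 0.310), RR gives ψ = 0.145, H_out = 4.546 kJ/mol
Linear interpolation between T = 345.8 (H_out = 4.546) and T = 347.8 (H_out = 6.087) on hF = 4.913 gives T ≈ 346.3 K, at which ψ = 0.16.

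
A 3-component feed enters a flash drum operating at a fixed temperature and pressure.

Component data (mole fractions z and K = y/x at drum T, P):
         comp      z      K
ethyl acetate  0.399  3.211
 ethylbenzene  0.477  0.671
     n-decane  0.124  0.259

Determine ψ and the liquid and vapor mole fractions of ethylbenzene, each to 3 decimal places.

Rachford–Rice: g(ψ) = Σ zᵢ(Kᵢ−1)/(1+ψ(Kᵢ−1)) = 0.
Check two-phase: ΣzᵢKᵢ = 1.633 > 1 and Σzᵢ/Kᵢ = 1.314 > 1, so g(0) = 0.633 > 0 and g(1) = -0.314 < 0.
Iterate (Newton) starting at ψ = 0.7:
  ψ = 0.700: g = -0.0485, g' = -0.682 → ψ = 0.629
  ψ = 0.629: g = -0.0008, g' = -0.662 → ψ = 0.628
Converged at ψ = 0.628.
Compositions from xᵢ = zᵢ/(1+ψ(Kᵢ−1)), yᵢ = Kᵢxᵢ:
  ethyl acetate: x = 0.167, y = 0.537
  ethylbenzene: x = 0.601, y = 0.403
  n-decane: x = 0.232, y = 0.060

ψ = 0.628, x_ethylbenzene = 0.601, y_ethylbenzene = 0.403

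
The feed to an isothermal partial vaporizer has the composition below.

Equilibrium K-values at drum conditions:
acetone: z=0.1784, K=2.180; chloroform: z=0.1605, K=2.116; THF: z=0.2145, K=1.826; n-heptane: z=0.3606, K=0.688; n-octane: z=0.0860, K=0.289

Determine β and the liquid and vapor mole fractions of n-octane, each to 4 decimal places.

Let β = V/F and solve Σ zᵢ(Kᵢ−1)/(1+β(Kᵢ−1)) = 0.
g(0) = ΣzᵢKᵢ − 1 = 0.3932 and g(1) = 1 − Σzᵢ/Kᵢ = -0.0969, so a root lies in (0, 1).
Newton iteration, β⁰ = 0.5:
  β = 0.5000: g = 0.14458, g' = -0.4078 → β = 0.8545
  β = 0.8545: g = -0.00884, g' = -0.5118 → β = 0.8372
  β = 0.8372: g = -0.00013, g' = -0.4971 → β = 0.8370
Converged at β = 0.8370.
Compositions from xᵢ = zᵢ/(1+β(Kᵢ−1)), yᵢ = Kᵢxᵢ:
  acetone: x = 0.0898, y = 0.1957
  chloroform: x = 0.0830, y = 0.1756
  THF: x = 0.1268, y = 0.2316
  n-heptane: x = 0.4880, y = 0.3358
  n-octane: x = 0.2124, y = 0.0614

β = 0.8370, x_n-octane = 0.2124, y_n-octane = 0.0614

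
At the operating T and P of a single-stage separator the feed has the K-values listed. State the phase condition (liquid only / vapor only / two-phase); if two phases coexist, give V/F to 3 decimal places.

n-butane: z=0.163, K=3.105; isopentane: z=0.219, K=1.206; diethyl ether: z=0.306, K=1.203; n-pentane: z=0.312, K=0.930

vapor only

ΣzᵢKᵢ = 1.429; Σzᵢ/Kᵢ = 0.824.
Since Σzᵢ/Kᵢ < 1 the mixture is above its dew point — single vapor phase.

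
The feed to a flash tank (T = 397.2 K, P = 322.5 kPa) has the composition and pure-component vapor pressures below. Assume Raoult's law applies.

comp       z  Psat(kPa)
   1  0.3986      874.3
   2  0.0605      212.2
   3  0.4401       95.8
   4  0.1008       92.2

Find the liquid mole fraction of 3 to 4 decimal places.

Raoult's law: Kᵢ = Pᵢˢᵃᵗ/P = Pᵢˢᵃᵗ/322.5.
  K_1 = 874.3/322.5 = 2.711008, K_2 = 212.2/322.5 = 0.657984, K_3 = 95.8/322.5 = 0.297054, K_4 = 92.2/322.5 = 0.285891
Material balance + equilibrium reduce to Σ zᵢ(Kᵢ−1)/(1+ψ(Kᵢ−1)) = 0.
g(0) = ΣzᵢKᵢ − 1 = 0.2800 and g(1) = 1 − Σzᵢ/Kᵢ = -1.0731, so a root lies in (0, 1).
Newton iteration, ψ⁰ = 0.45:
  ψ = 0.4500: g = -0.19770, g' = -0.9592 → ψ = 0.2439
  ψ = 0.2439: g = -0.00192, g' = -0.9815 → ψ = 0.2419
Converged at ψ = 0.2419.
Compositions from xᵢ = zᵢ/(1+ψ(Kᵢ−1)), yᵢ = Kᵢxᵢ:
  1: x = 0.2819, y = 0.7642
  2: x = 0.0660, y = 0.0434
  3: x = 0.5303, y = 0.1575
  4: x = 0.1219, y = 0.0348

x_3 = 0.5303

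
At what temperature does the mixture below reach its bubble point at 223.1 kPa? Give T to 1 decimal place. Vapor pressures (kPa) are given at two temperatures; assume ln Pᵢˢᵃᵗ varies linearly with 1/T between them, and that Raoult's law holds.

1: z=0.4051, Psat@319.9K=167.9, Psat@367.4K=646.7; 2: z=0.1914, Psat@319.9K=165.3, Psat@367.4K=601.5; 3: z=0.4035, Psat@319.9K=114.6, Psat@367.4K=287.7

T = 335.1 K

Bubble-point temperature: ΣzᵢPᵢˢᵃᵗ(T) = P. Interpolate ln Pᵢˢᵃᵗ = aᵢ + bᵢ/T.
  T = 319.9 K: ΣzᵢPᵢˢᵃᵗ = 145.90 kPa
  T = 367.4 K: ΣzᵢPᵢˢᵃᵗ = 493.19 kPa
  T = 343.6 K: ΣzᵢPᵢˢᵃᵗ = 278.24 kPa
  T = 331.8 K: ΣzᵢPᵢˢᵃᵗ = 203.84 kPa
  T = 337.7 K: ΣzᵢPᵢˢᵃᵗ = 238.73 kPa
  T = 334.8 K: ΣzᵢPᵢˢᵃᵗ = 221.03 kPa
Interpolating between 334.8 K and 337.7 K gives T ≈ 335.1 K.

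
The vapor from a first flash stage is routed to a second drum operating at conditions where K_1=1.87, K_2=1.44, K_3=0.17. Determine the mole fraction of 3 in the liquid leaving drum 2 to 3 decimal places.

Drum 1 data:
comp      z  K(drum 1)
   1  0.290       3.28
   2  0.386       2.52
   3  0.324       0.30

x_3 (drum 2) = 0.423

Drum 1:
Iterate (Newton) starting at ψ₁ = 0.52:
  ψ₁ = 0.520: g = 0.2736, g' = -0.986 → ψ₁ = 0.797
  ψ₁ = 0.797: g = -0.0135, g' = -1.185 → ψ₁ = 0.786
Converged at ψ₁ = 0.786.
Drum-1 compositions:
  1: x = 0.104, y = 0.341
  2: x = 0.176, y = 0.443
  3: x = 0.720, y = 0.216
Drum-2 feed = drum-1 vapor: z₂ = (0.3407, 0.4432, 0.2161).
Drum 2:
Let ψ₂ = V/F and solve Σ zᵢ(Kᵢ−1)/(1+ψ₂(Kᵢ−1)) = 0.
g(0) = ΣzᵢKᵢ − 1 = 0.312 and g(1) = 1 − Σzᵢ/Kᵢ = -0.761, so a root lies in (0, 1).
Iterate (Newton) starting at ψ₂ = 0.4:
  ψ₂ = 0.400: g = 0.1172, g' = -0.538 → ψ₂ = 0.618
  ψ₂ = 0.618: g = -0.0222, g' = -0.790 → ψ₂ = 0.590
  ψ₂ = 0.590: g = -0.0007, g' = -0.738 → ψ₂ = 0.589
Converged at ψ₂ = 0.589.
  1: x = 0.225, y = 0.421
  2: x = 0.352, y = 0.507
  3: x = 0.423, y = 0.072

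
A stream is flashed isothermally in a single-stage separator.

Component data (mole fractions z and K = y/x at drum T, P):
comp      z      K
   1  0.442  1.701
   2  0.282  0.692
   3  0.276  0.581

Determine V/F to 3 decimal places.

V/F = 0.417

Material balance + equilibrium reduce to Σ zᵢ(Kᵢ−1)/(1+V/F(Kᵢ−1)) = 0.
Feasibility: ΣzᵢKᵢ = 1.107, Σzᵢ/Kᵢ = 1.142 — both > 1, two phases present.
Newton–Raphson from V/F = 0.35:
  V/F = 0.350: g = 0.0159, g' = -0.240 → V/F = 0.416
  V/F = 0.416: g = 0.0001, g' = -0.236 → V/F = 0.417
Converged at V/F = 0.417.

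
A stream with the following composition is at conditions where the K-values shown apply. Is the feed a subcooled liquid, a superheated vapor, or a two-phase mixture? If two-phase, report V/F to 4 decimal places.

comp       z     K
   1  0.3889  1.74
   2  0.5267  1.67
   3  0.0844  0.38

superheated vapor

ΣzᵢKᵢ = 1.5883; Σzᵢ/Kᵢ = 0.7610.
Since Σzᵢ/Kᵢ < 1 the mixture is above its dew point — single vapor phase.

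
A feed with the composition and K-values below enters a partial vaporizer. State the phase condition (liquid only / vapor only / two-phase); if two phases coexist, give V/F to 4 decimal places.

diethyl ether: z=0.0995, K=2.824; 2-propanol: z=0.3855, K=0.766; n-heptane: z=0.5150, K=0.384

liquid only

ΣzᵢKᵢ = 0.7740; Σzᵢ/Kᵢ = 1.8796.
Since ΣzᵢKᵢ < 1 the mixture is below its bubble point — single liquid phase.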